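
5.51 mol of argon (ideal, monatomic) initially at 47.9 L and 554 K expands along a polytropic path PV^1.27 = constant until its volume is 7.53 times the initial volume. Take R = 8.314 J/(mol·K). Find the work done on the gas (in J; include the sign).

-39500 J

P₁ = nRT₁/V₁ = 5.51×8.314×554/47.9 = 530 kPa.
Polytropic n=1.27: T₂ = T₁(V₁/V₂)^(n−1) = 554×(0.133)^0.27 = 321 K; P₂ = P₁(V₁/V₂)^n = 40.8 kPa.
W = (P₁V₁−P₂V₂)/(n−1) = (530×47.9−40.8×361)/0.27 = 39500 J.
Work done on the gas = −W_by = -39500 J.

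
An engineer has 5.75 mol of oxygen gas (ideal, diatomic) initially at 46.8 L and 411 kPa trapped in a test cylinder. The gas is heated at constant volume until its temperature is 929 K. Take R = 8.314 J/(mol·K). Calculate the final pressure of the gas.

T₁ = P₁V₁/(nR) = 411×46.8/(5.75×8.314) = 402 K.
Isochoric: V stays 46.8 L; P/T = const ⇒ T₂ = 929 K, P₂ = 949 kPa.

949 kPa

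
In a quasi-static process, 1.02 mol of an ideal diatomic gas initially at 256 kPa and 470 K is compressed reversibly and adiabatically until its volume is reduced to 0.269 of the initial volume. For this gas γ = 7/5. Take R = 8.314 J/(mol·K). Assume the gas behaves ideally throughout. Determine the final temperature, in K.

795 K

V₁ = nRT₁/P₁ = 1.02×8.314×470/256 = 15.6 L.
Adiabatic: TV^(γ−1) = const ⇒ T₂ = 470×(3.72)^0.400 = 795 K; PV^γ = const ⇒ P₂ = 1610 kPa.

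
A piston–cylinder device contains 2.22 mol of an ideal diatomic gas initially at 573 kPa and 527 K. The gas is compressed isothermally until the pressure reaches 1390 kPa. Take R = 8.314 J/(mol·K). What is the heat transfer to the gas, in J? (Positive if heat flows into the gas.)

V₁ = nRT₁/P₁ = 2.22×8.314×527/573 = 17.0 L.
Isothermal: T stays 527 K; PV = const ⇒ V₂ = 7.00 L, P₂ = 1390 kPa.
ΔU = 0 (ideal gas, T constant).
W = nRT ln(V₂/V₁) = 2.22×8.314×527×ln(0.412) = -8620 J.
Q = ΔU + W = -8620 J.

-8620 J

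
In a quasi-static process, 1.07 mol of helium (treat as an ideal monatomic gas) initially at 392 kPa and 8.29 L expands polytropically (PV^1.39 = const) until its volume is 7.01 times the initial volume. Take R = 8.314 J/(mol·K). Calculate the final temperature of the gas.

171 K

T₁ = P₁V₁/(nR) = 392×8.29/(1.07×8.314) = 365 K.
Polytropic n=1.39: T₂ = T₁(V₁/V₂)^(n−1) = 365×(0.143)^0.39 = 171 K; P₂ = P₁(V₁/V₂)^n = 26.2 kPa.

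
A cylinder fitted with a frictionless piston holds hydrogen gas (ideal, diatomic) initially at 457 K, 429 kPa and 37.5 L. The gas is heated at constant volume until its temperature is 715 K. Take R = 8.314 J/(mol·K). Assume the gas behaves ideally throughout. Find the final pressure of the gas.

Isochoric: V stays 37.5 L; P/T = const ⇒ T₂ = 715 K, P₂ = 671 kPa.

671 kPa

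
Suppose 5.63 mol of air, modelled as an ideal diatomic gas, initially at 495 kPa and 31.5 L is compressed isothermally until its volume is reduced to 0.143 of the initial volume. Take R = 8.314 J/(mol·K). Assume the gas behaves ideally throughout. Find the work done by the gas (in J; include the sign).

T₁ = P₁V₁/(nR) = 495×31.5/(5.63×8.314) = 333 K.
Isothermal: T stays 333 K; PV = const ⇒ V₂ = 4.50 L, P₂ = 3460 kPa.
W = nRT ln(V₂/V₁) = 5.63×8.314×333×ln(0.143) = -30300 J.

-30300 J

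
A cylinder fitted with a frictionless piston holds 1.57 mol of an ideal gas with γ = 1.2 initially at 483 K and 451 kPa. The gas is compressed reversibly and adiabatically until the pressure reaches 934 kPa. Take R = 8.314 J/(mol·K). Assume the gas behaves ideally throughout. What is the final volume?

7.62 L

V₁ = nRT₁/P₁ = 1.57×8.314×483/451 = 14.0 L.
Adiabatic: T₂/T₁ = (P₂/P₁)^((γ−1)/γ) ⇒ T₂ = 483×(2.07)^0.167 = 545 K; V₂ = 7.62 L.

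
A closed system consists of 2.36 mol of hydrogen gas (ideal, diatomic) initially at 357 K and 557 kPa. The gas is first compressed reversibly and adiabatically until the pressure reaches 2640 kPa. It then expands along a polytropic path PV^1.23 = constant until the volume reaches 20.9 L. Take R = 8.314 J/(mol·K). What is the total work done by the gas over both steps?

4970 J

V₁ = nRT₁/P₁ = 2.36×8.314×357/557 = 12.6 L.
Step 1 — Adiabatic: T₂/T₁ = (P₂/P₁)^((γ−1)/γ) ⇒ T₂ = 357×(4.74)^0.286 = 557 K; V₂ = 4.14 L.
ΔU = nCvΔT = 2.36×20.8×(557−357) = 9800 J.
Q = 0 for an adiabatic process, so W = −ΔU = -9800 J.
State after step 1: P = 2640 kPa, V = 4.14 L, T = 557 K.
Step 2 — Polytropic n=1.23: T₂ = T₁(V₁/V₂)^(n−1) = 557×(0.198)^0.23 = 384 K; P₂ = P₁(V₁/V₂)^n = 360 kPa.
W = (P₁V₁−P₂V₂)/(n−1) = (2640×4.14−360×20.9)/0.23 = 14800 J.
ΔU = nCvΔT = 2.36×20.8×(384−557) = -8490 J.
Q = ΔU + W = 6280 J.
Net over both steps: W = 4970 J, Q = 6280 J, ΔU = 1310 J.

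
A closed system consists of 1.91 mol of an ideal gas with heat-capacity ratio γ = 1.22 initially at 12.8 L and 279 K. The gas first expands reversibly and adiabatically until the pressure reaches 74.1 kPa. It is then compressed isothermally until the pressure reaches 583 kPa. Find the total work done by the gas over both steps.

-2030 J

P₁ = nRT₁/V₁ = 1.91×8.314×279/12.8 = 346 kPa.
Step 1 — Adiabatic: T₂/T₁ = (P₂/P₁)^((γ−1)/γ) ⇒ T₂ = 279×(0.214)^0.180 = 211 K; V₂ = 45.3 L.
ΔU = nCvΔT = 1.91×37.8×(211−279) = -4890 J.
Q = 0 for an adiabatic process, so W = −ΔU = 4890 J.
State after step 1: P = 74.1 kPa, V = 45.3 L, T = 211 K.
Step 2 — Isothermal: T stays 211 K; PV = const ⇒ V₂ = 5.76 L, P₂ = 583 kPa.
ΔU = 0 (ideal gas, T constant).
W = nRT ln(V₂/V₁) = 1.91×8.314×211×ln(0.127) = -6920 J.
Q = ΔU + W = -6920 J.
Net over both steps: W = -2030 J, Q = -6920 J, ΔU = -4890 J.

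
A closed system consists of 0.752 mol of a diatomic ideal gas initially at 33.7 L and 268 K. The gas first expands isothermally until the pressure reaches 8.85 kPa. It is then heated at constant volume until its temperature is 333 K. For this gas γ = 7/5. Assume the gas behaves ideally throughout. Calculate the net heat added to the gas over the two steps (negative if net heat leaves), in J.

P₁ = nRT₁/V₁ = 0.752×8.314×268/33.7 = 49.7 kPa.
Step 1 — Isothermal: T stays 268 K; PV = const ⇒ V₂ = 189 L, P₂ = 8.85 kPa.
ΔU = 0 (ideal gas, T constant).
W = nRT ln(V₂/V₁) = 0.752×8.314×268×ln(5.62) = 2890 J.
Q = ΔU + W = 2890 J.
State after step 1: P = 8.85 kPa, V = 189 L, T = 268 K.
Step 2 — Isochoric: V stays 189 L; P/T = const ⇒ T₂ = 333 K, P₂ = 11.0 kPa.
W = 0 (no volume change).
ΔU = nCvΔT = 0.752×20.8×(333−268) = 1020 J.
Q = ΔU = 1020 J.
Net over both steps: W = 2890 J, Q = 3910 J, ΔU = 1020 J.

3910 J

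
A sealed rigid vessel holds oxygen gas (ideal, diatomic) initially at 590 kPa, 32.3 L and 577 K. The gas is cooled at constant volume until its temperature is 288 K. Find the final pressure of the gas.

Isochoric: V stays 32.3 L; P/T = const ⇒ T₂ = 288 K, P₂ = 294 kPa.

294 kPa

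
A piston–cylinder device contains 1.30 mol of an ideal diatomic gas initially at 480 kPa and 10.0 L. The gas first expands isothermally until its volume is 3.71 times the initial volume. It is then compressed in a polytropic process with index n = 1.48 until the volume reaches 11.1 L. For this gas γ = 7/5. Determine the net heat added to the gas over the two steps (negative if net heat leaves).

T₁ = P₁V₁/(nR) = 480×10.0/(1.30×8.314) = 444 K.
Step 1 — Isothermal: T stays 444 K; PV = const ⇒ V₂ = 37.1 L, P₂ = 129 kPa.
ΔU = 0 (ideal gas, T constant).
W = nRT ln(V₂/V₁) = 1.30×8.314×444×ln(3.71) = 6290 J.
Q = ΔU + W = 6290 J.
State after step 1: P = 129 kPa, V = 37.1 L, T = 444 K.
Step 2 — Polytropic n=1.48: T₂ = T₁(V₁/V₂)^(n−1) = 444×(3.34)^0.48 = 793 K; P₂ = P₁(V₁/V₂)^n = 772 kPa.
W = (P₁V₁−P₂V₂)/(n−1) = (129×37.1−772×11.1)/0.48 = -7850 J.
ΔU = nCvΔT = 1.30×20.8×(793−444) = 9420 J.
Q = ΔU + W = 1570 J.
Net over both steps: W = -1550 J, Q = 7860 J, ΔU = 9420 J.

7860 J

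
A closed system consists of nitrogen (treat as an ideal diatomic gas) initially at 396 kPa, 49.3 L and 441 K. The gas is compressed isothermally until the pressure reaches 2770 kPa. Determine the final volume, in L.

7.05 L

Isothermal: T stays 441 K; PV = const ⇒ V₂ = 7.05 L, P₂ = 2770 kPa.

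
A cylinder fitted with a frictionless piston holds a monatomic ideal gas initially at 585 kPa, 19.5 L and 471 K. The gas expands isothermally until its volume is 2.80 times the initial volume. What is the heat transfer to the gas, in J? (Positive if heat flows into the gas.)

11700 J

n = P₁V₁/(RT₁) = 585×19.5/(8.314×471) = 2.91 mol.
Isothermal: T stays 471 K; PV = const ⇒ V₂ = 54.6 L, P₂ = 209 kPa.
ΔU = 0 (ideal gas, T constant).
W = nRT ln(V₂/V₁) = 2.91×8.314×471×ln(2.80) = 11700 J.
Q = ΔU + W = 11700 J.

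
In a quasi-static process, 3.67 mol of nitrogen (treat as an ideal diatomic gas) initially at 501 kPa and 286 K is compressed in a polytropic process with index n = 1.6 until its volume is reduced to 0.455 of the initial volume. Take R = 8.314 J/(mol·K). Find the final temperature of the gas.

459 K

V₁ = nRT₁/P₁ = 3.67×8.314×286/501 = 17.4 L.
Polytropic n=1.6: T₂ = T₁(V₁/V₂)^(n−1) = 286×(2.20)^0.60 = 459 K; P₂ = P₁(V₁/V₂)^n = 1770 kPa.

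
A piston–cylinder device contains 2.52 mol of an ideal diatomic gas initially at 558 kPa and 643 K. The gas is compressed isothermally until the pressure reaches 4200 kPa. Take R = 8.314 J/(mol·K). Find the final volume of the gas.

V₁ = nRT₁/P₁ = 2.52×8.314×643/558 = 24.1 L.
Isothermal: T stays 643 K; PV = const ⇒ V₂ = 3.21 L, P₂ = 4200 kPa.

3.21 L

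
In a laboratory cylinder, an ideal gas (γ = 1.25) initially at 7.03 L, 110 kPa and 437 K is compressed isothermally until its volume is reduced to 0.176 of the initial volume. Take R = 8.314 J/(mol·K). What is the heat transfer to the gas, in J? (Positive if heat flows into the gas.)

-1340 J

n = P₁V₁/(RT₁) = 110×7.03/(8.314×437) = 0.213 mol.
Isothermal: T stays 437 K; PV = const ⇒ V₂ = 1.24 L, P₂ = 625 kPa.
ΔU = 0 (ideal gas, T constant).
W = nRT ln(V₂/V₁) = 0.213×8.314×437×ln(0.176) = -1340 J.
Q = ΔU + W = -1340 J.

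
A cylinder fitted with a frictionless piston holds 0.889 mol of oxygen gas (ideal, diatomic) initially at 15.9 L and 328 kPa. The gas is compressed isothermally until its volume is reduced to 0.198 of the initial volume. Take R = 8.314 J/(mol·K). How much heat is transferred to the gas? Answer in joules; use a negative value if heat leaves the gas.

T₁ = P₁V₁/(nR) = 328×15.9/(0.889×8.314) = 706 K.
Isothermal: T stays 706 K; PV = const ⇒ V₂ = 3.15 L, P₂ = 1660 kPa.
ΔU = 0 (ideal gas, T constant).
W = nRT ln(V₂/V₁) = 0.889×8.314×706×ln(0.198) = -8450 J.
Q = ΔU + W = -8450 J.

-8450 J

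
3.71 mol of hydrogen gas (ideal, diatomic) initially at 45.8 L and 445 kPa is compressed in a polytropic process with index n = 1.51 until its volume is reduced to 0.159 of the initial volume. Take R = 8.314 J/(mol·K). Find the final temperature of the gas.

1690 K

T₁ = P₁V₁/(nR) = 445×45.8/(3.71×8.314) = 661 K.
Polytropic n=1.51: T₂ = T₁(V₁/V₂)^(n−1) = 661×(6.29)^0.51 = 1690 K; P₂ = P₁(V₁/V₂)^n = 7150 kPa.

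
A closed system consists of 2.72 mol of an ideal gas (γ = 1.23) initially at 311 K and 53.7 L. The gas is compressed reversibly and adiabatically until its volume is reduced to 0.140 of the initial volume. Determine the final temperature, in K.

P₁ = nRT₁/V₁ = 2.72×8.314×311/53.7 = 131 kPa.
Adiabatic: TV^(γ−1) = const ⇒ T₂ = 311×(7.14)^0.230 = 489 K; PV^γ = const ⇒ P₂ = 1470 kPa.

489 K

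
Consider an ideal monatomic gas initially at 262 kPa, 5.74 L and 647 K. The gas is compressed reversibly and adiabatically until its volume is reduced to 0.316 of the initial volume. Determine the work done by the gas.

n = P₁V₁/(RT₁) = 262×5.74/(8.314×647) = 0.280 mol.
Adiabatic: TV^(γ−1) = const ⇒ T₂ = 647×(3.16)^0.667 = 1390 K; PV^γ = const ⇒ P₂ = 1790 kPa.
ΔU = nCvΔT = 0.280×12.5×(1390−647) = 2610 J.
Q = 0 for an adiabatic process, so W = −ΔU = -2610 J.

-2610 J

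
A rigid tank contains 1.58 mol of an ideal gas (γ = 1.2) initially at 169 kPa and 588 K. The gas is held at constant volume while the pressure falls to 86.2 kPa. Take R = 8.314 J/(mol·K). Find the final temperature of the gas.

300 K

V₁ = nRT₁/P₁ = 1.58×8.314×588/169 = 45.7 L.
Isochoric: V stays 45.7 L; P/T = const ⇒ T₂ = 300 K, P₂ = 86.2 kPa.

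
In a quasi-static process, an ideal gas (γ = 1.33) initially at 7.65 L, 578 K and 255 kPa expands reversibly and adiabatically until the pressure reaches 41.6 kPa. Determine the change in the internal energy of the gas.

n = P₁V₁/(RT₁) = 255×7.65/(8.314×578) = 0.406 mol.
Adiabatic: T₂/T₁ = (P₂/P₁)^((γ−1)/γ) ⇒ T₂ = 578×(0.163)^0.248 = 369 K; V₂ = 29.9 L.
For an ideal gas ΔU = nCvΔT with Cv = R/(γ−1) = 25.2 J/(mol·K).
ΔU = 0.406×25.2×(369−578) = -2140 J.

-2140 J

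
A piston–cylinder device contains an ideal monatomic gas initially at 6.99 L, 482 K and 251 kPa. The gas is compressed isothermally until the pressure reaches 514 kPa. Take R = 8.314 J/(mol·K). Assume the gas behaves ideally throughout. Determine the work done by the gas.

-1260 J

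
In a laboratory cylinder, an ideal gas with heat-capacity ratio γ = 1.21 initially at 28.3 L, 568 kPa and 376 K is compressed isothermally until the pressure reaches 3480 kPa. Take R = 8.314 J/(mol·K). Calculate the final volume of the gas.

4.62 L

Isothermal: T stays 376 K; PV = const ⇒ V₂ = 4.62 L, P₂ = 3480 kPa.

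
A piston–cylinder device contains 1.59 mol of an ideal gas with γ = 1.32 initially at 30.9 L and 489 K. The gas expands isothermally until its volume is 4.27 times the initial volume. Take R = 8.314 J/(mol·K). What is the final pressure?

P₁ = nRT₁/V₁ = 1.59×8.314×489/30.9 = 209 kPa.
Isothermal: T stays 489 K; PV = const ⇒ V₂ = 132 L, P₂ = 49.0 kPa.

49.0 kPa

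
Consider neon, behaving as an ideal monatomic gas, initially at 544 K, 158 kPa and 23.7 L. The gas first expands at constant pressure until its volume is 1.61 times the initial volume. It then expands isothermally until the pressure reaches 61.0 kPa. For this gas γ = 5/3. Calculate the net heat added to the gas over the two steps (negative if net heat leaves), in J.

11400 J

n = P₁V₁/(RT₁) = 158×23.7/(8.314×544) = 0.828 mol.
Step 1 — Isobaric: P stays 158 kPa; V/T = const ⇒ T₂ = 876 K, V₂ = 38.2 L.
W = PΔV = 158×(38.2−23.7) kPa·L = 2280 J.
ΔU = nCvΔT = 0.828×12.5×(876−544) = 3430 J.
Q = ΔU + W = nCpΔT = 5710 J.
State after step 1: P = 158 kPa, V = 38.2 L, T = 876 K.
Step 2 — Isothermal: T stays 876 K; PV = const ⇒ V₂ = 98.8 L, P₂ = 61.0 kPa.
ΔU = 0 (ideal gas, T constant).
W = nRT ln(V₂/V₁) = 0.828×8.314×876×ln(2.59) = 5740 J.
Q = ΔU + W = 5740 J.
Net over both steps: W = 8020 J, Q = 11400 J, ΔU = 3430 J.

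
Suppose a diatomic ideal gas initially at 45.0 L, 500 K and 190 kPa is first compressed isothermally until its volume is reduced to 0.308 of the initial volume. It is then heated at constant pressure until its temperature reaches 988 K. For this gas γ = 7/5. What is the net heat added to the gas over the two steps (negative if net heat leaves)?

n = P₁V₁/(RT₁) = 190×45.0/(8.314×500) = 2.06 mol.
Step 1 — Isothermal: T stays 500 K; PV = const ⇒ V₂ = 13.9 L, P₂ = 617 kPa.
ΔU = 0 (ideal gas, T constant).
W = nRT ln(V₂/V₁) = 2.06×8.314×500×ln(0.308) = -10100 J.
Q = ΔU + W = -10100 J.
State after step 1: P = 617 kPa, V = 13.9 L, T = 500 K.
Step 2 — Isobaric: P stays 617 kPa; V/T = const ⇒ T₂ = 988 K, V₂ = 27.4 L.
W = PΔV = 617×(27.4−13.9) kPa·L = 8340 J.
ΔU = nCvΔT = 2.06×20.8×(988−500) = 20900 J.
Q = ΔU + W = nCpΔT = 29200 J.
Net over both steps: W = -1720 J, Q = 19100 J, ΔU = 20900 J.

19100 J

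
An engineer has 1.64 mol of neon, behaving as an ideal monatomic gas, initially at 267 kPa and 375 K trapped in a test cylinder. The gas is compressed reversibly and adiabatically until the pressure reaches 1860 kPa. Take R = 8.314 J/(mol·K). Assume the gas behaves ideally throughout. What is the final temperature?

V₁ = nRT₁/P₁ = 1.64×8.314×375/267 = 19.2 L.
Adiabatic: T₂/T₁ = (P₂/P₁)^((γ−1)/γ) ⇒ T₂ = 375×(6.97)^0.400 = 815 K; V₂ = 5.98 L.

815 K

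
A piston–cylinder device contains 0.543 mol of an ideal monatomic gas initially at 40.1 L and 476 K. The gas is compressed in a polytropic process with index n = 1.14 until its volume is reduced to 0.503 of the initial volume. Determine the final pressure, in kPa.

117 kPa

P₁ = nRT₁/V₁ = 0.543×8.314×476/40.1 = 53.6 kPa.
Polytropic n=1.14: T₂ = T₁(V₁/V₂)^(n−1) = 476×(1.99)^0.14 = 524 K; P₂ = P₁(V₁/V₂)^n = 117 kPa.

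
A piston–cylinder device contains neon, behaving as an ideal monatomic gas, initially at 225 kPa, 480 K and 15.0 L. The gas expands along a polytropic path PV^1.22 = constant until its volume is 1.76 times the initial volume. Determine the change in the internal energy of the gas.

n = P₁V₁/(RT₁) = 225×15.0/(8.314×480) = 0.846 mol.
Polytropic n=1.22: T₂ = T₁(V₁/V₂)^(n−1) = 480×(0.568)^0.22 = 424 K; P₂ = P₁(V₁/V₂)^n = 113 kPa.
For an ideal gas ΔU = nCvΔT with Cv = (3/2)R = 12.5 J/(mol·K).
ΔU = 0.846×12.5×(424−480) = -592 J.

-592 J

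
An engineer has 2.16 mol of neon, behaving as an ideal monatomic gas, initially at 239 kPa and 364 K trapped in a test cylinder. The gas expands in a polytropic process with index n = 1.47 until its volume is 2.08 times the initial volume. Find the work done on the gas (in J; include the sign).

-4050 J

V₁ = nRT₁/P₁ = 2.16×8.314×364/239 = 27.4 L.
Polytropic n=1.47: T₂ = T₁(V₁/V₂)^(n−1) = 364×(0.481)^0.47 = 258 K; P₂ = P₁(V₁/V₂)^n = 81.4 kPa.
W = (P₁V₁−P₂V₂)/(n−1) = (239×27.4−81.4×56.9)/0.47 = 4050 J.
Work done on the gas = −W_by = -4050 J.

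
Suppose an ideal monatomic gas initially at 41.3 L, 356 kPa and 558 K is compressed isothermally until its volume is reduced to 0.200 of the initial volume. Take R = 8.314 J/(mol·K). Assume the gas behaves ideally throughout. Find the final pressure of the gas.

1780 kPa

Isothermal: T stays 558 K; PV = const ⇒ V₂ = 8.26 L, P₂ = 1780 kPa.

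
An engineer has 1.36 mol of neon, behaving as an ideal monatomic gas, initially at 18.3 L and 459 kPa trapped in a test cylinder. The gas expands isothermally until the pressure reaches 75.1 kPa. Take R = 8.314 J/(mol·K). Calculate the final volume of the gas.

112 L

T₁ = P₁V₁/(nR) = 459×18.3/(1.36×8.314) = 743 K.
Isothermal: T stays 743 K; PV = const ⇒ V₂ = 112 L, P₂ = 75.1 kPa.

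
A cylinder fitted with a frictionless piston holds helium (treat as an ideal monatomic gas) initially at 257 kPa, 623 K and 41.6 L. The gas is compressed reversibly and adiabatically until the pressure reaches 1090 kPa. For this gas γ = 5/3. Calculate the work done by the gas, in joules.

-12500 J

n = P₁V₁/(RT₁) = 257×41.6/(8.314×623) = 2.06 mol.
Adiabatic: T₂/T₁ = (P₂/P₁)^((γ−1)/γ) ⇒ T₂ = 623×(4.24)^0.400 = 1110 K; V₂ = 17.5 L.
ΔU = nCvΔT = 2.06×12.5×(1110−623) = 12500 J.
Q = 0 for an adiabatic process, so W = −ΔU = -12500 J.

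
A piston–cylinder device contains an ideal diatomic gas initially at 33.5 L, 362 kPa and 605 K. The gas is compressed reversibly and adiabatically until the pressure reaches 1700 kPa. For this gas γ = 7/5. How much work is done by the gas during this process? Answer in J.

n = P₁V₁/(RT₁) = 362×33.5/(8.314×605) = 2.41 mol.
Adiabatic: T₂/T₁ = (P₂/P₁)^((γ−1)/γ) ⇒ T₂ = 605×(4.70)^0.286 = 941 K; V₂ = 11.1 L.
ΔU = nCvΔT = 2.41×20.8×(941−605) = 16800 J.
Q = 0 for an adiabatic process, so W = −ΔU = -16800 J.

-16800 J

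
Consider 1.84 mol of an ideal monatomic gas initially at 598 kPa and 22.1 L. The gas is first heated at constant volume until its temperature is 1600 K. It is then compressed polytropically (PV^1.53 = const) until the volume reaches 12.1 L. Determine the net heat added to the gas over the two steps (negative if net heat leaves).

T₁ = P₁V₁/(nR) = 598×22.1/(1.84×8.314) = 864 K.
Step 1 — Isochoric: V stays 22.1 L; P/T = const ⇒ T₂ = 1600 K, P₂ = 1110 kPa.
W = 0 (no volume change).
ΔU = nCvΔT = 1.84×12.5×(1600−864) = 16900 J.
Q = ΔU = 16900 J.
State after step 1: P = 1110 kPa, V = 22.1 L, T = 1600 K.
Step 2 — Polytropic n=1.53: T₂ = T₁(V₁/V₂)^(n−1) = 1600×(1.83)^0.53 = 2200 K; P₂ = P₁(V₁/V₂)^n = 2780 kPa.
W = (P₁V₁−P₂V₂)/(n−1) = (1110×22.1−2780×12.1)/0.53 = -17400 J.
ΔU = nCvΔT = 1.84×12.5×(2200−1600) = 13800 J.
Q = ΔU + W = -3560 J.
Net over both steps: W = -17400 J, Q = 13300 J, ΔU = 30700 J.

13300 J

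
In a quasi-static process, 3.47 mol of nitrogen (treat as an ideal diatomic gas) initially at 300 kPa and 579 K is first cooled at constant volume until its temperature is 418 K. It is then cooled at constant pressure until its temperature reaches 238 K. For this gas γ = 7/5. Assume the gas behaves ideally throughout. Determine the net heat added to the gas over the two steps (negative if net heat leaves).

-29800 J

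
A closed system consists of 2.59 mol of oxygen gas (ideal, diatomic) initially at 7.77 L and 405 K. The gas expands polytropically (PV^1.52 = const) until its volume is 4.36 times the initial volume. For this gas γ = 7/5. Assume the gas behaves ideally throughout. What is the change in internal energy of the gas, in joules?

P₁ = nRT₁/V₁ = 2.59×8.314×405/7.77 = 1120 kPa.
Polytropic n=1.52: T₂ = T₁(V₁/V₂)^(n−1) = 405×(0.229)^0.52 = 188 K; P₂ = P₁(V₁/V₂)^n = 120 kPa.
For an ideal gas ΔU = nCvΔT with Cv = (5/2)R = 20.8 J/(mol·K).
ΔU = 2.59×20.8×(188−405) = -11700 J.

-11700 J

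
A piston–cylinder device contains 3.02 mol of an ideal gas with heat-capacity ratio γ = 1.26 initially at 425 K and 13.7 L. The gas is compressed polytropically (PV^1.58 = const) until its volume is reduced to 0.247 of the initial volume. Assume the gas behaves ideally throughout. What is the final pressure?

P₁ = nRT₁/V₁ = 3.02×8.314×425/13.7 = 779 kPa.
Polytropic n=1.58: T₂ = T₁(V₁/V₂)^(n−1) = 425×(4.05)^0.58 = 956 K; P₂ = P₁(V₁/V₂)^n = 7100 kPa.

7100 kPa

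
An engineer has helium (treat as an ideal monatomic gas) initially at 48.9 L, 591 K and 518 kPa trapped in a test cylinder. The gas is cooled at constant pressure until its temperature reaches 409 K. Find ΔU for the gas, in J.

n = P₁V₁/(RT₁) = 518×48.9/(8.314×591) = 5.16 mol.
Isobaric: P stays 518 kPa; V/T = const ⇒ T₂ = 409 K, V₂ = 33.8 L.
For an ideal gas ΔU = nCvΔT with Cv = (3/2)R = 12.5 J/(mol·K).
ΔU = 5.16×12.5×(409−591) = -11700 J.

-11700 J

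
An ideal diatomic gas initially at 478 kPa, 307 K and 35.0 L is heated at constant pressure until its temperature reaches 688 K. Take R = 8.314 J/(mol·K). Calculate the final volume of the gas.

78.4 L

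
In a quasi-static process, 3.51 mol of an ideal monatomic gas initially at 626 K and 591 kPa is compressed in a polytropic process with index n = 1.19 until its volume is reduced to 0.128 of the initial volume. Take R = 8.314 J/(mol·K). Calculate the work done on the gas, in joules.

V₁ = nRT₁/P₁ = 3.51×8.314×626/591 = 30.9 L.
Polytropic n=1.19: T₂ = T₁(V₁/V₂)^(n−1) = 626×(7.81)^0.19 = 925 K; P₂ = P₁(V₁/V₂)^n = 6820 kPa.
W = (P₁V₁−P₂V₂)/(n−1) = (591×30.9−6820×3.96)/0.19 = -45900 J.
Work done on the gas = −W_by = 45900 J.

45900 J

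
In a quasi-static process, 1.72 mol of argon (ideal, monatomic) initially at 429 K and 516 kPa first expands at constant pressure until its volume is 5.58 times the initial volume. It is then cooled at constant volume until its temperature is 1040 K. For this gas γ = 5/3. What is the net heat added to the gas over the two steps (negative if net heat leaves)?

41200 J

V₁ = nRT₁/P₁ = 1.72×8.314×429/516 = 11.9 L.
Step 1 — Isobaric: P stays 516 kPa; V/T = const ⇒ T₂ = 2390 K, V₂ = 66.3 L.
W = PΔV = 516×(66.3−11.9) kPa·L = 28100 J.
ΔU = nCvΔT = 1.72×12.5×(2390−429) = 42100 J.
Q = ΔU + W = nCpΔT = 70200 J.
State after step 1: P = 516 kPa, V = 66.3 L, T = 2390 K.
Step 2 — Isochoric: V stays 66.3 L; P/T = const ⇒ T₂ = 1040 K, P₂ = 224 kPa.
W = 0 (no volume change).
ΔU = nCvΔT = 1.72×12.5×(1040−2390) = -29000 J.
Q = ΔU = -29000 J.
Net over both steps: W = 28100 J, Q = 41200 J, ΔU = 13100 J.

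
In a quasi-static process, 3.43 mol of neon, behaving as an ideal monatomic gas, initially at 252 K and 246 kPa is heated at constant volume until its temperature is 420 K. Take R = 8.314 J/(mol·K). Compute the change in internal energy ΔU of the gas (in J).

7190 J

V₁ = nRT₁/P₁ = 3.43×8.314×252/246 = 29.2 L.
Isochoric: V stays 29.2 L; P/T = const ⇒ T₂ = 420 K, P₂ = 410 kPa.
For an ideal gas ΔU = nCvΔT with Cv = (3/2)R = 12.5 J/(mol·K).
ΔU = 3.43×12.5×(420−252) = 7190 J.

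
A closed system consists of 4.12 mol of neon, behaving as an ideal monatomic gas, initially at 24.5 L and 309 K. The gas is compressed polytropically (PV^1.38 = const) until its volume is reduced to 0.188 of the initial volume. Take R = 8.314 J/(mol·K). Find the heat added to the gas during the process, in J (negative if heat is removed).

P₁ = nRT₁/V₁ = 4.12×8.314×309/24.5 = 432 kPa.
Polytropic n=1.38: T₂ = T₁(V₁/V₂)^(n−1) = 309×(5.32)^0.38 = 583 K; P₂ = P₁(V₁/V₂)^n = 4340 kPa.
W = (P₁V₁−P₂V₂)/(n−1) = (432×24.5−4340×4.61)/0.38 = -24700 J.
ΔU = nCvΔT = 4.12×12.5×(583−309) = 14100 J.
Q = ΔU + W = -10600 J.

-10600 J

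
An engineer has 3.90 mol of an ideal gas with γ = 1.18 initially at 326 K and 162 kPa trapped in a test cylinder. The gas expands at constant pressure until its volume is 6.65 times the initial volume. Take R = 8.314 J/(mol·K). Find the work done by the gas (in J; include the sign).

59700 J

V₁ = nRT₁/P₁ = 3.90×8.314×326/162 = 65.2 L.
Isobaric: P stays 162 kPa; V/T = const ⇒ T₂ = 2170 K, V₂ = 434 L.
W = PΔV = 162×(434−65.2) kPa·L = 59700 J.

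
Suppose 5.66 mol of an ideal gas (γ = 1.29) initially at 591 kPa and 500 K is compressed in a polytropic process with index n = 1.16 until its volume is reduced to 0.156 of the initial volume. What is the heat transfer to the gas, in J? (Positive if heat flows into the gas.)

V₁ = nRT₁/P₁ = 5.66×8.314×500/591 = 39.8 L.
Polytropic n=1.16: T₂ = T₁(V₁/V₂)^(n−1) = 500×(6.41)^0.16 = 673 K; P₂ = P₁(V₁/V₂)^n = 5100 kPa.
W = (P₁V₁−P₂V₂)/(n−1) = (591×39.8−5100×6.21)/0.16 = -50900 J.
ΔU = nCvΔT = 5.66×28.7×(673−500) = 28100 J.
Q = ΔU + W = -22800 J.

-22800 J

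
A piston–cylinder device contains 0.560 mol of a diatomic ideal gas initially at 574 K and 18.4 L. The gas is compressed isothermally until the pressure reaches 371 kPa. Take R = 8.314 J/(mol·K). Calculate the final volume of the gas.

7.20 L

P₁ = nRT₁/V₁ = 0.560×8.314×574/18.4 = 145 kPa.
Isothermal: T stays 574 K; PV = const ⇒ V₂ = 7.20 L, P₂ = 371 kPa.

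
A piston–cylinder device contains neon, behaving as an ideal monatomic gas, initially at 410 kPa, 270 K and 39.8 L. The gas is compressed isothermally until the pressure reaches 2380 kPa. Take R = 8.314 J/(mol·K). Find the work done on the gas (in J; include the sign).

n = P₁V₁/(RT₁) = 410×39.8/(8.314×270) = 7.27 mol.
Isothermal: T stays 270 K; PV = const ⇒ V₂ = 6.86 L, P₂ = 2380 kPa.
W = nRT ln(V₂/V₁) = 7.27×8.314×270×ln(0.172) = -28700 J.
Work done on the gas = −W_by = 28700 J.

28700 J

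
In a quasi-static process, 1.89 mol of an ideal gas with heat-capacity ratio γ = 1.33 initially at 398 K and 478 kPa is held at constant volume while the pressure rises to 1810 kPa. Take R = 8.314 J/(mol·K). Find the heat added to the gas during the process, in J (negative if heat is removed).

V₁ = nRT₁/P₁ = 1.89×8.314×398/478 = 13.1 L.
Isochoric: V stays 13.1 L; P/T = const ⇒ T₂ = 1510 K, P₂ = 1810 kPa.
W = 0 (no volume change).
ΔU = nCvΔT = 1.89×25.2×(1510−398) = 52800 J.
Q = ΔU = 52800 J.

52800 J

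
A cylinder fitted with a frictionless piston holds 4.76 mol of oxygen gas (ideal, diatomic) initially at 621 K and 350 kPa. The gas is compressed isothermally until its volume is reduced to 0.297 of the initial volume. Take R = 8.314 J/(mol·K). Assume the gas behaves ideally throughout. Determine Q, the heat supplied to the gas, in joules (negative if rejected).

-29800 J

V₁ = nRT₁/P₁ = 4.76×8.314×621/350 = 70.2 L.
Isothermal: T stays 621 K; PV = const ⇒ V₂ = 20.9 L, P₂ = 1180 kPa.
ΔU = 0 (ideal gas, T constant).
W = nRT ln(V₂/V₁) = 4.76×8.314×621×ln(0.297) = -29800 J.
Q = ΔU + W = -29800 J.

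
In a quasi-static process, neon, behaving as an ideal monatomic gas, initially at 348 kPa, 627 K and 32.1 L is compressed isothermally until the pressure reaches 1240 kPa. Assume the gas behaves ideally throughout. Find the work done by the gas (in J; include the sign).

-14200 J

n = P₁V₁/(RT₁) = 348×32.1/(8.314×627) = 2.14 mol.
Isothermal: T stays 627 K; PV = const ⇒ V₂ = 9.01 L, P₂ = 1240 kPa.
W = nRT ln(V₂/V₁) = 2.14×8.314×627×ln(0.281) = -14200 J.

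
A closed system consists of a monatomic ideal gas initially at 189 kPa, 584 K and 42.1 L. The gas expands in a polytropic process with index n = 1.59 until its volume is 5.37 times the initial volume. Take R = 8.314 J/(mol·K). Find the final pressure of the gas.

13.1 kPa

Polytropic n=1.59: T₂ = T₁(V₁/V₂)^(n−1) = 584×(0.186)^0.59 = 217 K; P₂ = P₁(V₁/V₂)^n = 13.1 kPa.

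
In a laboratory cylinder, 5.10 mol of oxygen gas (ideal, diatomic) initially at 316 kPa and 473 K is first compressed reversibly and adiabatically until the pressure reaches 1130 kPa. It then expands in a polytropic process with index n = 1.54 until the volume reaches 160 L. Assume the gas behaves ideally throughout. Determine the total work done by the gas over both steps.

11600 J

V₁ = nRT₁/P₁ = 5.10×8.314×473/316 = 63.5 L.
Step 1 — Adiabatic: T₂/T₁ = (P₂/P₁)^((γ−1)/γ) ⇒ T₂ = 473×(3.58)^0.286 = 681 K; V₂ = 25.5 L.
ΔU = nCvΔT = 5.10×20.8×(681−473) = 22000 J.
Q = 0 for an adiabatic process, so W = −ΔU = -22000 J.
State after step 1: P = 1130 kPa, V = 25.5 L, T = 681 K.
Step 2 — Polytropic n=1.54: T₂ = T₁(V₁/V₂)^(n−1) = 681×(0.160)^0.54 = 253 K; P₂ = P₁(V₁/V₂)^n = 67.0 kPa.
W = (P₁V₁−P₂V₂)/(n−1) = (1130×25.5−67.0×160)/0.54 = 33600 J.
ΔU = nCvΔT = 5.10×20.8×(253−681) = -45400 J.
Q = ΔU + W = -11800 J.
Net over both steps: W = 11600 J, Q = -11800 J, ΔU = -23300 J.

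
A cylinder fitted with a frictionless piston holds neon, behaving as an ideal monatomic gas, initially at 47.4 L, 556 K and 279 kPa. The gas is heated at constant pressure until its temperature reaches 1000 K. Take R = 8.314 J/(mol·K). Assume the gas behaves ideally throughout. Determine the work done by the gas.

n = P₁V₁/(RT₁) = 279×47.4/(8.314×556) = 2.86 mol.
Isobaric: P stays 279 kPa; V/T = const ⇒ T₂ = 1000 K, V₂ = 85.3 L.
W = PΔV = 279×(85.3−47.4) kPa·L = 10600 J.

10600 J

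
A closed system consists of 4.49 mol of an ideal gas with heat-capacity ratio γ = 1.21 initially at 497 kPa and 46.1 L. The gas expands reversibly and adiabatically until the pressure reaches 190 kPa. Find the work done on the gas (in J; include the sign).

-16800 J

T₁ = P₁V₁/(nR) = 497×46.1/(4.49×8.314) = 614 K.
Adiabatic: T₂/T₁ = (P₂/P₁)^((γ−1)/γ) ⇒ T₂ = 614×(0.382)^0.174 = 519 K; V₂ = 102 L.
ΔU = nCvΔT = 4.49×39.6×(519−614) = -16800 J.
Q = 0 for an adiabatic process, so W = −ΔU = 16800 J.
Work done on the gas = −W_by = -16800 J.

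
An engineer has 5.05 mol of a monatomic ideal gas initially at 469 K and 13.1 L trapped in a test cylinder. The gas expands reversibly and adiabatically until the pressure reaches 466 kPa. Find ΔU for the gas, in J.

P₁ = nRT₁/V₁ = 5.05×8.314×469/13.1 = 1500 kPa.
Adiabatic: T₂/T₁ = (P₂/P₁)^((γ−1)/γ) ⇒ T₂ = 469×(0.310)^0.400 = 294 K; V₂ = 26.5 L.
For an ideal gas ΔU = nCvΔT with Cv = (3/2)R = 12.5 J/(mol·K).
ΔU = 5.05×12.5×(294−469) = -11000 J.

-11000 J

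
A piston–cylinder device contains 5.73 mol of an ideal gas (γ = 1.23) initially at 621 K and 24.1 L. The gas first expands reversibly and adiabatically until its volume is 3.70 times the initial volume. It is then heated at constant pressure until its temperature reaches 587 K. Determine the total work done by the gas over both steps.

P₁ = nRT₁/V₁ = 5.73×8.314×621/24.1 = 1230 kPa.
Step 1 — Adiabatic: TV^(γ−1) = const ⇒ T₂ = 621×(0.270)^0.230 = 460 K; PV^γ = const ⇒ P₂ = 246 kPa.
ΔU = nCvΔT = 5.73×36.1×(460−621) = -33400 J.
Q = 0 for an adiabatic process, so W = −ΔU = 33400 J.
State after step 1: P = 246 kPa, V = 89.2 L, T = 460 K.
Step 2 — Isobaric: P stays 246 kPa; V/T = const ⇒ T₂ = 587 K, V₂ = 114 L.
W = PΔV = 246×(114−89.2) kPa·L = 6070 J.
ΔU = nCvΔT = 5.73×36.1×(587−460) = 26400 J.
Q = ΔU + W = nCpΔT = 32500 J.
Net over both steps: W = 39500 J, Q = 32500 J, ΔU = -7040 J.

39500 J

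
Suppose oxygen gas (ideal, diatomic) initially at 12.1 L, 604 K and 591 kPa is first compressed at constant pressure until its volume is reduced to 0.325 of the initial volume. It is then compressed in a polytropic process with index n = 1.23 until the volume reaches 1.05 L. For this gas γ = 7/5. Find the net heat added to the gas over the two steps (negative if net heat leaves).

-18400 J

n = P₁V₁/(RT₁) = 591×12.1/(8.314×604) = 1.42 mol.
Step 1 — Isobaric: P stays 591 kPa; V/T = const ⇒ T₂ = 196 K, V₂ = 3.93 L.
W = PΔV = 591×(3.93−12.1) kPa·L = -4830 J.
ΔU = nCvΔT = 1.42×20.8×(196−604) = -12100 J.
Q = ΔU + W = nCpΔT = -16900 J.
State after step 1: P = 591 kPa, V = 3.93 L, T = 196 K.
Step 2 — Polytropic n=1.23: T₂ = T₁(V₁/V₂)^(n−1) = 196×(3.75)^0.23 = 266 K; P₂ = P₁(V₁/V₂)^n = 3000 kPa.
W = (P₁V₁−P₂V₂)/(n−1) = (591×3.93−3000×1.05)/0.23 = -3590 J.
ΔU = nCvΔT = 1.42×20.8×(266−196) = 2060 J.
Q = ΔU + W = -1520 J.
Net over both steps: W = -8410 J, Q = -18400 J, ΔU = -10000 J.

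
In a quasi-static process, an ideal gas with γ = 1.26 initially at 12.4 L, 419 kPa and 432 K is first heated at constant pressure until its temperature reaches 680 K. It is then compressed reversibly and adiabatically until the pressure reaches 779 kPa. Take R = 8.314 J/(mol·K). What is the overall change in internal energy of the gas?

15800 J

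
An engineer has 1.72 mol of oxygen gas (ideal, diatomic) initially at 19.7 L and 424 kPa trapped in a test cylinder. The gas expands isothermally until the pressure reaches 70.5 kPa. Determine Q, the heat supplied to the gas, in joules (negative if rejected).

15000 J

T₁ = P₁V₁/(nR) = 424×19.7/(1.72×8.314) = 584 K.
Isothermal: T stays 584 K; PV = const ⇒ V₂ = 118 L, P₂ = 70.5 kPa.
ΔU = 0 (ideal gas, T constant).
W = nRT ln(V₂/V₁) = 1.72×8.314×584×ln(6.01) = 15000 J.
Q = ΔU + W = 15000 J.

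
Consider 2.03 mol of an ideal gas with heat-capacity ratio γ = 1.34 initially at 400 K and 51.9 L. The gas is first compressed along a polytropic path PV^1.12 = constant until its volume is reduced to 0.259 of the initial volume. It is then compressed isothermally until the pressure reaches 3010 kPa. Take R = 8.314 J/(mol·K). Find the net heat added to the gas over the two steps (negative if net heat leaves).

P₁ = nRT₁/V₁ = 2.03×8.314×400/51.9 = 130 kPa.
Step 1 — Polytropic n=1.12: T₂ = T₁(V₁/V₂)^(n−1) = 400×(3.86)^0.12 = 470 K; P₂ = P₁(V₁/V₂)^n = 591 kPa.
W = (P₁V₁−P₂V₂)/(n−1) = (130×51.9−591×13.4)/0.12 = -9900 J.
ΔU = nCvΔT = 2.03×24.5×(470−400) = 3490 J.
Q = ΔU + W = -6410 J.
State after step 1: P = 591 kPa, V = 13.4 L, T = 470 K.
Step 2 — Isothermal: T stays 470 K; PV = const ⇒ V₂ = 2.64 L, P₂ = 3010 kPa.
ΔU = 0 (ideal gas, T constant).
W = nRT ln(V₂/V₁) = 2.03×8.314×470×ln(0.196) = -12900 J.
Q = ΔU + W = -12900 J.
Net over both steps: W = -22800 J, Q = -19300 J, ΔU = 3490 J.

-19300 J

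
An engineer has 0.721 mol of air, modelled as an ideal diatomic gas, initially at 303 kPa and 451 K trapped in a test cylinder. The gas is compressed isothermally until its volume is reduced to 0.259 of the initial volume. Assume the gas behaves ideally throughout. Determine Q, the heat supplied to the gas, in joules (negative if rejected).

-3650 J

V₁ = nRT₁/P₁ = 0.721×8.314×451/303 = 8.92 L.
Isothermal: T stays 451 K; PV = const ⇒ V₂ = 2.31 L, P₂ = 1170 kPa.
ΔU = 0 (ideal gas, T constant).
W = nRT ln(V₂/V₁) = 0.721×8.314×451×ln(0.259) = -3650 J.
Q = ΔU + W = -3650 J.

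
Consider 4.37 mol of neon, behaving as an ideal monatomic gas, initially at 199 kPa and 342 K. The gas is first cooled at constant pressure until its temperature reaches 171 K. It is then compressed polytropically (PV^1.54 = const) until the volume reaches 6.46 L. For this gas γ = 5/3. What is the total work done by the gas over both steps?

-21600 J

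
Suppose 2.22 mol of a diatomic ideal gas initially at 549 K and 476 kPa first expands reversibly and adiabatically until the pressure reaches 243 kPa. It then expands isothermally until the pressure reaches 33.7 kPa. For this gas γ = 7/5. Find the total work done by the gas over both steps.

V₁ = nRT₁/P₁ = 2.22×8.314×549/476 = 21.3 L.
Step 1 — Adiabatic: T₂/T₁ = (P₂/P₁)^((γ−1)/γ) ⇒ T₂ = 549×(0.511)^0.286 = 453 K; V₂ = 34.4 L.
ΔU = nCvΔT = 2.22×20.8×(453−549) = -4430 J.
Q = 0 for an adiabatic process, so W = −ΔU = 4430 J.
State after step 1: P = 243 kPa, V = 34.4 L, T = 453 K.
Step 2 — Isothermal: T stays 453 K; PV = const ⇒ V₂ = 248 L, P₂ = 33.7 kPa.
ΔU = 0 (ideal gas, T constant).
W = nRT ln(V₂/V₁) = 2.22×8.314×453×ln(7.21) = 16500 J.
Q = ΔU + W = 16500 J.
Net over both steps: W = 20900 J, Q = 16500 J, ΔU = -4430 J.

20900 J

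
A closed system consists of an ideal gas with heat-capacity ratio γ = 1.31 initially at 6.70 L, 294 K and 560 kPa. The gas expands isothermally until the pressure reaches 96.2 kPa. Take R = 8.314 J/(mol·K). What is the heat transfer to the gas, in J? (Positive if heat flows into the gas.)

n = P₁V₁/(RT₁) = 560×6.70/(8.314×294) = 1.53 mol.
Isothermal: T stays 294 K; PV = const ⇒ V₂ = 39.0 L, P₂ = 96.2 kPa.
ΔU = 0 (ideal gas, T constant).
W = nRT ln(V₂/V₁) = 1.53×8.314×294×ln(5.82) = 6610 J.
Q = ΔU + W = 6610 J.

6610 J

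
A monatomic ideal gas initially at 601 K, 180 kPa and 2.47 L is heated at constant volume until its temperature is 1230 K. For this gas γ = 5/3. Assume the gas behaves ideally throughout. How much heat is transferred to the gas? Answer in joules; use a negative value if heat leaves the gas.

n = P₁V₁/(RT₁) = 180×2.47/(8.314×601) = 0.0890 mol.
Isochoric: V stays 2.47 L; P/T = const ⇒ T₂ = 1230 K, P₂ = 368 kPa.
W = 0 (no volume change).
ΔU = nCvΔT = 0.0890×12.5×(1230−601) = 698 J.
Q = ΔU = 698 J.

698 J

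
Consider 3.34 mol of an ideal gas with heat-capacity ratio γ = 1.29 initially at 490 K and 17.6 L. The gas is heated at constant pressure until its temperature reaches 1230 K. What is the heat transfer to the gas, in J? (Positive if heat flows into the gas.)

P₁ = nRT₁/V₁ = 3.34×8.314×490/17.6 = 773 kPa.
Isobaric: P stays 773 kPa; V/T = const ⇒ T₂ = 1230 K, V₂ = 44.2 L.
W = PΔV = 773×(44.2−17.6) kPa·L = 20500 J.
ΔU = nCvΔT = 3.34×28.7×(1230−490) = 70900 J.
Q = ΔU + W = nCpΔT = 91400 J.

91400 J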